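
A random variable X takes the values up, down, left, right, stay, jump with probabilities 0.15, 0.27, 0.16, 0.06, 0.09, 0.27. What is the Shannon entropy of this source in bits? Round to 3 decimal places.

H = −Σ pᵢ log₂ pᵢ.
−0.15·log₂(0.15) = 0.4105
−0.27·log₂(0.27) = 0.5100
−0.16·log₂(0.16) = 0.4230
−0.06·log₂(0.06) = 0.2435
−0.09·log₂(0.09) = 0.3127
−0.27·log₂(0.27) = 0.5100
Sum ≈ 2.4098 → 2.410 bits.

2.410 bits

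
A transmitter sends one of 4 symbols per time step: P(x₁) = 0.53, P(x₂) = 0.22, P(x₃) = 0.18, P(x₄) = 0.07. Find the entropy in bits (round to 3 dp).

1.680 bits

H = −Σ pᵢ log₂ pᵢ.
−0.53·log₂(0.53) = 0.4854
−0.22·log₂(0.22) = 0.4806
−0.18·log₂(0.18) = 0.4453
−0.07·log₂(0.07) = 0.2686
Sum ≈ 1.6799 → 1.680 bits.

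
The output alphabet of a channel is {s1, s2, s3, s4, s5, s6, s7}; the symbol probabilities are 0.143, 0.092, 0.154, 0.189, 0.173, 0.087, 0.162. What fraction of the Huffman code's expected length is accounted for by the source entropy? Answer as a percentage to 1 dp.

Entropy H = −Σ p log₂ p ≈ 2.7576 bits.
Huffman merges: 87/1000+23/250→179/1000; 143/1000+77/500→297/1000; 81/500+173/1000→67/200; 179/1000+189/1000→46/125; 297/1000+67/200→79/125; 46/125+79/125→1. L = 2811/1000 ≈ 2.8110.
Efficiency = H/L = 2.7576/2.8110 = 98.1%.

98.1%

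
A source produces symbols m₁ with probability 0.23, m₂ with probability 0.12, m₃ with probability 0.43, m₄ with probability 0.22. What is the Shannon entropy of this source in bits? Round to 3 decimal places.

H = −Σ pᵢ log₂ pᵢ.
−0.23·log₂(0.23) = 0.4877
−0.12·log₂(0.12) = 0.3671
−0.43·log₂(0.43) = 0.5236
−0.22·log₂(0.22) = 0.4806
Sum ≈ 1.8589 → 1.859 bits.

1.859 bits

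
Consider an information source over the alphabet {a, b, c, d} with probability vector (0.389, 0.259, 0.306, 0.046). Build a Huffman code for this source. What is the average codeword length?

1.916 bits/symbol

Repeatedly combine the two least-probable nodes; the expected code length is the sum of the merged weights.
merge 23/500 + 259/1000 → 61/200
merge 61/200 + 153/500 → 611/1000
merge 389/1000 + 611/1000 → 1
L = 61/200 + 611/1000 + 1 = 479/250 = 1.916 bits/symbol.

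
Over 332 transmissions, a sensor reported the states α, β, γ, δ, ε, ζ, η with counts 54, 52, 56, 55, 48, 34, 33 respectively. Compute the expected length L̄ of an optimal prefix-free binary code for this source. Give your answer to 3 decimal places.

Probabilities are the counts divided by 332.
Repeatedly combine the two least-probable nodes; the expected code length is the sum of the merged weights.
merge 33/332 + 17/166 → 67/332
merge 12/83 + 13/83 → 25/83
merge 27/166 + 55/332 → 109/332
merge 14/83 + 67/332 → 123/332
merge 25/83 + 109/332 → 209/332
merge 123/332 + 209/332 → 1
L = 67/332 + 25/83 + 109/332 + 123/332 + 209/332 + 1 = 235/83 ≈ 2.831 bits/symbol.

2.831 bits/symbol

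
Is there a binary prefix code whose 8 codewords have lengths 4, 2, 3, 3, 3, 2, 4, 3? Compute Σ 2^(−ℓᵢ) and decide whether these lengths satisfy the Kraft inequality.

With common denominator 2^4 = 16: Σ 2^(−ℓᵢ) = 1/16 + 4/16 + 2/16 + 2/16 + 2/16 + 4/16 + 1/16 + 2/16 = 18/16 = 1.125.
Kraft's inequality requires Σ ≤ 1; here Σ = 1.125 > 1, so no such prefix code exists.

1.125; no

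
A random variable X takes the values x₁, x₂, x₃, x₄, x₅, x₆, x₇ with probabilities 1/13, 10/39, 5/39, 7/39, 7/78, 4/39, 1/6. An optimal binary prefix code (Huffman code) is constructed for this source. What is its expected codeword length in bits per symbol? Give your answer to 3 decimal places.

2.731 bits/symbol

Repeatedly combine the two least-probable nodes; the expected code length is the sum of the merged weights.
merge 1/13 + 7/78 → 1/6
merge 4/39 + 5/39 → 3/13
merge 1/6 + 1/6 → 1/3
merge 7/39 + 3/13 → 16/39
merge 10/39 + 1/3 → 23/39
merge 16/39 + 23/39 → 1
L = 1/6 + 3/13 + 1/3 + 16/39 + 23/39 + 1 = 71/26 ≈ 2.731 bits/symbol.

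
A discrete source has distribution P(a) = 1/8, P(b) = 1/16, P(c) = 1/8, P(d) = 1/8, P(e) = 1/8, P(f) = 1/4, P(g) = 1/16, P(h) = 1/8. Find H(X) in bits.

2.875 bits

Each probability is a power of 1/2, so log₂(1/p) is an integer.
H = Σ p·log₂(1/p) = 1/8·3 + 1/16·4 + 1/8·3 + 1/8·3 + 1/8·3 + 1/4·2 + 1/16·4 + 1/8·3 = 2.875 bits.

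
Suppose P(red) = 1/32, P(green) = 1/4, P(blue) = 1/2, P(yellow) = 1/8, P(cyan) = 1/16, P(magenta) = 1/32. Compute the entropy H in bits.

Each probability is a power of 1/2, so log₂(1/p) is an integer.
H = Σ p·log₂(1/p) = 1/32·5 + 1/4·2 + 1/2·1 + 1/8·3 + 1/16·4 + 1/32·5 = 1.9375 bits.

1.9375 bits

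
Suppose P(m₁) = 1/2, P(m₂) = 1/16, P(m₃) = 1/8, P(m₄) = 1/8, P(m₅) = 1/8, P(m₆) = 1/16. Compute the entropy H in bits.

Each probability is a power of 1/2, so log₂(1/p) is an integer.
H = Σ p·log₂(1/p) = 1/2·1 + 1/16·4 + 1/8·3 + 1/8·3 + 1/8·3 + 1/16·4 = 2.125 bits.

2.125 bits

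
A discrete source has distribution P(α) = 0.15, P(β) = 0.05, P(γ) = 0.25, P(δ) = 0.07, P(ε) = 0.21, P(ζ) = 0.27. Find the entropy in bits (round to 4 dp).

2.3780 bits

H = −Σ pᵢ log₂ pᵢ.
−0.15·log₂(0.15) = 0.4105
−0.05·log₂(0.05) = 0.2161
−0.25·log₂(0.25) = 0.5000
−0.07·log₂(0.07) = 0.2686
−0.21·log₂(0.21) = 0.4728
−0.27·log₂(0.27) = 0.5100
Sum ≈ 2.3780 → 2.3780 bits.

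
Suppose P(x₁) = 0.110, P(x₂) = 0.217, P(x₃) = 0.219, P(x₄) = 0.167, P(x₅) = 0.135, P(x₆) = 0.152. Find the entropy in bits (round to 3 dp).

H = −Σ pᵢ log₂ pᵢ.
−0.110·log₂(0.110) = 0.3503
−0.217·log₂(0.217) = 0.4783
−0.219·log₂(0.219) = 0.4798
−0.167·log₂(0.167) = 0.4312
−0.135·log₂(0.135) = 0.3900
−0.152·log₂(0.152) = 0.4131
Sum ≈ 2.5428 → 2.543 bits.

2.543 bits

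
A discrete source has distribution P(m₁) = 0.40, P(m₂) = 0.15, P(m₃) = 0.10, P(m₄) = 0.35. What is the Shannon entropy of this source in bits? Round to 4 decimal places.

H = −Σ pᵢ log₂ pᵢ.
−0.40·log₂(0.40) = 0.5288
−0.15·log₂(0.15) = 0.4105
−0.10·log₂(0.10) = 0.3322
−0.35·log₂(0.35) = 0.5301
Sum ≈ 1.8016 → 1.8016 bits.

1.8016 bits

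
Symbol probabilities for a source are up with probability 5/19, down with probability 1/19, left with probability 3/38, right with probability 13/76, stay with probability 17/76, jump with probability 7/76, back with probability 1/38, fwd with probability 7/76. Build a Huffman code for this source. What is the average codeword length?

2.75 bits/symbol

Repeatedly combine the two least-probable nodes; the expected code length is the sum of the merged weights.
merge 1/38 + 1/19 → 3/38
merge 3/38 + 3/38 → 3/19
merge 7/76 + 7/76 → 7/38
merge 3/19 + 13/76 → 25/76
merge 7/38 + 17/76 → 31/76
merge 5/19 + 25/76 → 45/76
merge 31/76 + 45/76 → 1
L = 3/38 + 3/19 + 7/38 + 25/76 + 31/76 + 45/76 + 1 = 11/4 = 2.75 bits/symbol.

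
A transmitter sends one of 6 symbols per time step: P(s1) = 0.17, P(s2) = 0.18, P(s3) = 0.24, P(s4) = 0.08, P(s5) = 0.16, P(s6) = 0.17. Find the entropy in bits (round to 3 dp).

H = −Σ pᵢ log₂ pᵢ.
−0.17·log₂(0.17) = 0.4346
−0.18·log₂(0.18) = 0.4453
−0.24·log₂(0.24) = 0.4941
−0.08·log₂(0.08) = 0.2915
−0.16·log₂(0.16) = 0.4230
−0.17·log₂(0.17) = 0.4346
Sum ≈ 2.5231 → 2.523 bits.

2.523 bits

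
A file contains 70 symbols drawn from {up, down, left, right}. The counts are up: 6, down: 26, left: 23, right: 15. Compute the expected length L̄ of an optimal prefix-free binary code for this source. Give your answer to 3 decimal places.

Probabilities are the counts divided by 70.
Repeatedly combine the two least-probable nodes; the expected code length is the sum of the merged weights.
merge 3/35 + 3/14 → 3/10
merge 3/10 + 23/70 → 22/35
merge 13/35 + 22/35 → 1
L = 3/10 + 22/35 + 1 = 27/14 ≈ 1.929 bits/symbol.

1.929 bits/symbol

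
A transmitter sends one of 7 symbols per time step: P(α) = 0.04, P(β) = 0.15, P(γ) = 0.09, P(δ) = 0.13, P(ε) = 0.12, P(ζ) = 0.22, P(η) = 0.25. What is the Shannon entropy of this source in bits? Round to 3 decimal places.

2.639 bits

H = −Σ pᵢ log₂ pᵢ.
−0.04·log₂(0.04) = 0.1858
−0.15·log₂(0.15) = 0.4105
−0.09·log₂(0.09) = 0.3127
−0.13·log₂(0.13) = 0.3826
−0.12·log₂(0.12) = 0.3671
−0.22·log₂(0.22) = 0.4806
−0.25·log₂(0.25) = 0.5000
Sum ≈ 2.6392 → 2.639 bits.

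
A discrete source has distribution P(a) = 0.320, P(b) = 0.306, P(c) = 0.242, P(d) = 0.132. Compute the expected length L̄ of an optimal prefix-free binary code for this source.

Repeatedly combine the two least-probable nodes; the expected code length is the sum of the merged weights.
merge 33/250 + 121/500 → 187/500
merge 153/500 + 8/25 → 313/500
merge 187/500 + 313/500 → 1
L = 187/500 + 313/500 + 1 = 2 bits/symbol.

2 bits/symbol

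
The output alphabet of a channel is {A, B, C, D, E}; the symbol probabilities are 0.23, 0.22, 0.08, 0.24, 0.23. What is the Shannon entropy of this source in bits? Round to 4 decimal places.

2.2416 bits

H = −Σ pᵢ log₂ pᵢ.
−0.23·log₂(0.23) = 0.4877
−0.22·log₂(0.22) = 0.4806
−0.08·log₂(0.08) = 0.2915
−0.24·log₂(0.24) = 0.4941
−0.23·log₂(0.23) = 0.4877
Sum ≈ 2.2416 → 2.2416 bits.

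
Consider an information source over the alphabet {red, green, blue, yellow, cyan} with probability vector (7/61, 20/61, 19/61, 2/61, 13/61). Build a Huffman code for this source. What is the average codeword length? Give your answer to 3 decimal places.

Repeatedly combine the two least-probable nodes; the expected code length is the sum of the merged weights.
merge 2/61 + 7/61 → 9/61
merge 9/61 + 13/61 → 22/61
merge 19/61 + 20/61 → 39/61
merge 22/61 + 39/61 → 1
L = 9/61 + 22/61 + 39/61 + 1 = 131/61 ≈ 2.148 bits/symbol.

2.148 bits/symbol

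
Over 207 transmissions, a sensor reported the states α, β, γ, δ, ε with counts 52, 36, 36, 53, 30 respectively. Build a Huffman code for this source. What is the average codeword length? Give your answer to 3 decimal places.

Probabilities are the counts divided by 207.
Repeatedly combine the two least-probable nodes; the expected code length is the sum of the merged weights.
merge 10/69 + 4/23 → 22/69
merge 4/23 + 52/207 → 88/207
merge 53/207 + 22/69 → 119/207
merge 88/207 + 119/207 → 1
L = 22/69 + 88/207 + 119/207 + 1 = 160/69 ≈ 2.319 bits/symbol.

2.319 bits/symbol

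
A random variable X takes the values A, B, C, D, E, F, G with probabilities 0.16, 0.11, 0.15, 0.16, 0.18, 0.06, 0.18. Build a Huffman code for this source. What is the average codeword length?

2.81 bits/symbol

Repeatedly combine the two least-probable nodes; the expected code length is the sum of the merged weights.
merge 3/50 + 11/100 → 17/100
merge 3/20 + 4/25 → 31/100
merge 4/25 + 17/100 → 33/100
merge 9/50 + 9/50 → 9/25
merge 31/100 + 33/100 → 16/25
merge 9/25 + 16/25 → 1
L = 17/100 + 31/100 + 33/100 + 9/25 + 16/25 + 1 = 281/100 = 2.81 bits/symbol.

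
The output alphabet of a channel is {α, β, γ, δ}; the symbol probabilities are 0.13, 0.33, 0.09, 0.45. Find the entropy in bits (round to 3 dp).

H = −Σ pᵢ log₂ pᵢ.
−0.13·log₂(0.13) = 0.3826
−0.33·log₂(0.33) = 0.5278
−0.09·log₂(0.09) = 0.3127
−0.45·log₂(0.45) = 0.5184
Sum ≈ 1.7415 → 1.742 bits.

1.742 bits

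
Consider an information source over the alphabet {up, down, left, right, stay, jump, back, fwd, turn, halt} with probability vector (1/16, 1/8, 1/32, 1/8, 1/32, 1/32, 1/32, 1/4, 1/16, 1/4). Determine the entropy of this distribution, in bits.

Each probability is a power of 1/2, so log₂(1/p) is an integer.
H = Σ p·log₂(1/p) = 1/16·4 + 1/8·3 + 1/32·5 + 1/8·3 + 1/32·5 + 1/32·5 + 1/32·5 + 1/4·2 + 1/16·4 + 1/4·2 = 2.875 bits.

2.875 bits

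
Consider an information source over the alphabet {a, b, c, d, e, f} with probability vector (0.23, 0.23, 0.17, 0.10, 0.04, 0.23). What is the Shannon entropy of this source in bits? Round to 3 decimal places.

H = −Σ pᵢ log₂ pᵢ.
−0.23·log₂(0.23) = 0.4877
−0.23·log₂(0.23) = 0.4877
−0.17·log₂(0.17) = 0.4346
−0.10·log₂(0.10) = 0.3322
−0.04·log₂(0.04) = 0.1858
−0.23·log₂(0.23) = 0.4877
Sum ≈ 2.4155 → 2.416 bits.

2.416 bits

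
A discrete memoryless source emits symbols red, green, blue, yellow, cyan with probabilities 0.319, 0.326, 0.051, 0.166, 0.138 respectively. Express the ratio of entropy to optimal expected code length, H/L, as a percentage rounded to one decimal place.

Entropy H = −Σ p log₂ p ≈ 2.0963 bits.
Huffman merges: 51/1000+69/500→189/1000; 83/500+189/1000→71/200; 319/1000+163/500→129/200; 71/200+129/200→1. L = 2189/1000 ≈ 2.1890.
Efficiency = H/L = 2.0963/2.1890 = 95.8%.

95.8%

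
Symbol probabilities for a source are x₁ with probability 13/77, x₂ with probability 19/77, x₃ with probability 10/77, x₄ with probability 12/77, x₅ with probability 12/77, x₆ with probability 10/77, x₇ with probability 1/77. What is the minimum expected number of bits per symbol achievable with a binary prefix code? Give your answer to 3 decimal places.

2.727 bits/symbol

Repeatedly combine the two least-probable nodes; the expected code length is the sum of the merged weights.
merge 1/77 + 10/77 → 1/7
merge 10/77 + 1/7 → 3/11
merge 12/77 + 12/77 → 24/77
merge 13/77 + 19/77 → 32/77
merge 3/11 + 24/77 → 45/77
merge 32/77 + 45/77 → 1
L = 1/7 + 3/11 + 24/77 + 32/77 + 45/77 + 1 = 30/11 ≈ 2.727 bits/symbol.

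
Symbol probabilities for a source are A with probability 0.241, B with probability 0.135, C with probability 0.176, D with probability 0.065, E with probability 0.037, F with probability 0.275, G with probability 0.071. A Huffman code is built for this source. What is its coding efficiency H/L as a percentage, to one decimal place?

98.4%

Entropy H = −Σ p log₂ p ≈ 2.5413 bits.
Huffman merges: 37/1000+13/200→51/500; 71/1000+51/500→173/1000; 27/200+173/1000→77/250; 22/125+241/1000→417/1000; 11/40+77/250→583/1000; 417/1000+583/1000→1. L = 2583/1000 ≈ 2.5830.
Efficiency = H/L = 2.5413/2.5830 = 98.4%.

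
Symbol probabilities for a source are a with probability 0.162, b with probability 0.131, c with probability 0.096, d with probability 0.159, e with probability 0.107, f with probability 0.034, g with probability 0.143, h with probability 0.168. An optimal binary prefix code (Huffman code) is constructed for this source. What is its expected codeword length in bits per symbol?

2.962 bits/symbol

Repeatedly combine the two least-probable nodes; the expected code length is the sum of the merged weights.
merge 17/500 + 12/125 → 13/100
merge 107/1000 + 13/100 → 237/1000
merge 131/1000 + 143/1000 → 137/500
merge 159/1000 + 81/500 → 321/1000
merge 21/125 + 237/1000 → 81/200
merge 137/500 + 321/1000 → 119/200
merge 81/200 + 119/200 → 1
L = 13/100 + 237/1000 + 137/500 + 321/1000 + 81/200 + 119/200 + 1 = 1481/500 = 2.962 bits/symbol.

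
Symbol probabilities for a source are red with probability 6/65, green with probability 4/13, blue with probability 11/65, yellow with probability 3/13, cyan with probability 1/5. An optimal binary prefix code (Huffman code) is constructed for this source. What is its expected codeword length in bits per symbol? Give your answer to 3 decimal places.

2.262 bits/symbol

Repeatedly combine the two least-probable nodes; the expected code length is the sum of the merged weights.
merge 6/65 + 11/65 → 17/65
merge 1/5 + 3/13 → 28/65
merge 17/65 + 4/13 → 37/65
merge 28/65 + 37/65 → 1
L = 17/65 + 28/65 + 37/65 + 1 = 147/65 ≈ 2.262 bits/symbol.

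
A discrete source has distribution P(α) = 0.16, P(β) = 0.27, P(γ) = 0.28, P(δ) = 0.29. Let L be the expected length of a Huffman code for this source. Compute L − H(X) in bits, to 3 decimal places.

Entropy H = −Σ p log₂ p ≈ 1.9652 bits.
Huffman merges: 4/25+27/100→43/100; 7/25+29/100→57/100; 43/100+57/100→1. L = 2 ≈ 2.0000.
L − H = 2.0000 − 1.9652 = 0.035 bits.

0.035 bits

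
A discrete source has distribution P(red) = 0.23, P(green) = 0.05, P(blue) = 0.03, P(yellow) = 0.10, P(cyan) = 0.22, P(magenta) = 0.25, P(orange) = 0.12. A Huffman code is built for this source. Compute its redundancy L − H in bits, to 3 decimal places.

Entropy H = −Σ p log₂ p ≈ 2.5354 bits.
Huffman merges: 3/100+1/20→2/25; 2/25+1/10→9/50; 3/25+9/50→3/10; 11/50+23/100→9/20; 1/4+3/10→11/20; 9/20+11/20→1. L = 64/25 ≈ 2.5600.
L − H = 2.5600 − 2.5354 = 0.025 bits.

0.025 bits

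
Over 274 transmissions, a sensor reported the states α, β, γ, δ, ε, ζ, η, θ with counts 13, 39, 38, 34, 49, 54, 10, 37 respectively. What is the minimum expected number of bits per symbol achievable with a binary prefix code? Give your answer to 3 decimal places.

Probabilities are the counts divided by 274.
Repeatedly combine the two least-probable nodes; the expected code length is the sum of the merged weights.
merge 5/137 + 13/274 → 23/274
merge 23/274 + 17/137 → 57/274
merge 37/274 + 19/137 → 75/274
merge 39/274 + 49/274 → 44/137
merge 27/137 + 57/274 → 111/274
merge 75/274 + 44/137 → 163/274
merge 111/274 + 163/274 → 1
L = 23/274 + 57/274 + 75/274 + 44/137 + 111/274 + 163/274 + 1 = 791/274 ≈ 2.887 bits/symbol.

2.887 bits/symbol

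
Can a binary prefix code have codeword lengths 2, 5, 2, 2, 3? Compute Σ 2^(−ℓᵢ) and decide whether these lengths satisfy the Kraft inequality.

0.90625; yes

With common denominator 2^5 = 32: Σ 2^(−ℓᵢ) = 8/32 + 1/32 + 8/32 + 8/32 + 4/32 = 29/32 = 0.90625.
Kraft's inequality requires Σ ≤ 1; here Σ = 0.90625 ≤ 1, so such a prefix code exists.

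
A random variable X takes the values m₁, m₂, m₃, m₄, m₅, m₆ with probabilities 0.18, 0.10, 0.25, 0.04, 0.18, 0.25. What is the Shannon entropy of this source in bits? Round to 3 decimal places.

2.409 bits

H = −Σ pᵢ log₂ pᵢ.
−0.18·log₂(0.18) = 0.4453
−0.10·log₂(0.10) = 0.3322
−0.25·log₂(0.25) = 0.5000
−0.04·log₂(0.04) = 0.1858
−0.18·log₂(0.18) = 0.4453
−0.25·log₂(0.25) = 0.5000
Sum ≈ 2.4086 → 2.409 bits.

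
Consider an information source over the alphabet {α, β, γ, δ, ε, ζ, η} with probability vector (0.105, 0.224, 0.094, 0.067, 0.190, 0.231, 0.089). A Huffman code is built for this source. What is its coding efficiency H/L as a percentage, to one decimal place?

Entropy H = −Σ p log₂ p ≈ 2.6610 bits.
Huffman merges: 67/1000+89/1000→39/250; 47/500+21/200→199/1000; 39/250+19/100→173/500; 199/1000+28/125→423/1000; 231/1000+173/500→577/1000; 423/1000+577/1000→1. L = 2701/1000 ≈ 2.7010.
Efficiency = H/L = 2.6610/2.7010 = 98.5%.

98.5%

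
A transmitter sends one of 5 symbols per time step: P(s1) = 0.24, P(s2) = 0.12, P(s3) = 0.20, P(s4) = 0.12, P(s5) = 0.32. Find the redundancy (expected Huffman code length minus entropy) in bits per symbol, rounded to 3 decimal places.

0.021 bits

Entropy H = −Σ p log₂ p ≈ 2.2187 bits.
Huffman merges: 3/25+3/25→6/25; 1/5+6/25→11/25; 6/25+8/25→14/25; 11/25+14/25→1. L = 56/25 ≈ 2.2400.
L − H = 2.2400 − 2.2187 = 0.021 bits.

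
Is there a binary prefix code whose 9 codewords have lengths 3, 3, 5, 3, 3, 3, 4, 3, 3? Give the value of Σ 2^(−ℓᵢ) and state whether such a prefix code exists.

With common denominator 2^5 = 32: Σ 2^(−ℓᵢ) = 4/32 + 4/32 + 1/32 + 4/32 + 4/32 + 4/32 + 2/32 + 4/32 + 4/32 = 31/32 = 0.96875.
Kraft's inequality requires Σ ≤ 1; here Σ = 0.96875 ≤ 1, so such a prefix code exists.

0.96875; yes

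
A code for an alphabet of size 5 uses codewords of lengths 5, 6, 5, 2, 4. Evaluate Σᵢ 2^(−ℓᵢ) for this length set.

0.390625

With common denominator 2^6 = 64: Σ 2^(−ℓᵢ) = 2/64 + 1/64 + 2/64 + 16/64 + 4/64 = 25/64 = 0.390625.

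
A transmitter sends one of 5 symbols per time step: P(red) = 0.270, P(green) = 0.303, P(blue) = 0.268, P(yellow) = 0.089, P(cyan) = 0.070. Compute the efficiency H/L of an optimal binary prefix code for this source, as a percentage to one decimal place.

Entropy H = −Σ p log₂ p ≈ 2.1203 bits.
Huffman merges: 7/100+89/1000→159/1000; 159/1000+67/250→427/1000; 27/100+303/1000→573/1000; 427/1000+573/1000→1. L = 2159/1000 ≈ 2.1590.
Efficiency = H/L = 2.1203/2.1590 = 98.2%.

98.2%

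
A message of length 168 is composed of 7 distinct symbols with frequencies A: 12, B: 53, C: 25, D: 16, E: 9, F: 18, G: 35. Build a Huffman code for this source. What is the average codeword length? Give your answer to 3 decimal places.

Probabilities are the counts divided by 168.
Repeatedly combine the two least-probable nodes; the expected code length is the sum of the merged weights.
merge 3/56 + 1/14 → 1/8
merge 2/21 + 3/28 → 17/84
merge 1/8 + 25/168 → 23/84
merge 17/84 + 5/24 → 23/56
merge 23/84 + 53/168 → 33/56
merge 23/56 + 33/56 → 1
L = 1/8 + 17/84 + 23/84 + 23/56 + 33/56 + 1 = 437/168 ≈ 2.601 bits/symbol.

2.601 bits/symbol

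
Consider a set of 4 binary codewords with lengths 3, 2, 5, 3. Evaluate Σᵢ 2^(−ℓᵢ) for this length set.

With common denominator 2^5 = 32: Σ 2^(−ℓᵢ) = 4/32 + 8/32 + 1/32 + 4/32 = 17/32 = 0.53125.

0.53125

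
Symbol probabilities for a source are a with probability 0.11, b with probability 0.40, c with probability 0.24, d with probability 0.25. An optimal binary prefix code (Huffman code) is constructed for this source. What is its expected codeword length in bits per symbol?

Repeatedly combine the two least-probable nodes; the expected code length is the sum of the merged weights.
merge 11/100 + 6/25 → 7/20
merge 1/4 + 7/20 → 3/5
merge 2/5 + 3/5 → 1
L = 7/20 + 3/5 + 1 = 39/20 = 1.95 bits/symbol.

1.95 bits/symbol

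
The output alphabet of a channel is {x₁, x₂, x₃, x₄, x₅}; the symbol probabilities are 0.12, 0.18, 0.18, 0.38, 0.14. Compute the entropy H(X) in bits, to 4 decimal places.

2.1852 bits

H = −Σ pᵢ log₂ pᵢ.
−0.12·log₂(0.12) = 0.3671
−0.18·log₂(0.18) = 0.4453
−0.18·log₂(0.18) = 0.4453
−0.38·log₂(0.38) = 0.5305
−0.14·log₂(0.14) = 0.3971
Sum ≈ 2.1852 → 2.1852 bits.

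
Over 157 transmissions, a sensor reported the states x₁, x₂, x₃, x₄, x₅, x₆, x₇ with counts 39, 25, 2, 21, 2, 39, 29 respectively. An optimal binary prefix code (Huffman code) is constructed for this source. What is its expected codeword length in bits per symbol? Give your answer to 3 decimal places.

2.503 bits/symbol

Probabilities are the counts divided by 157.
Repeatedly combine the two least-probable nodes; the expected code length is the sum of the merged weights.
merge 2/157 + 2/157 → 4/157
merge 4/157 + 21/157 → 25/157
merge 25/157 + 25/157 → 50/157
merge 29/157 + 39/157 → 68/157
merge 39/157 + 50/157 → 89/157
merge 68/157 + 89/157 → 1
L = 4/157 + 25/157 + 50/157 + 68/157 + 89/157 + 1 = 393/157 ≈ 2.503 bits/symbol.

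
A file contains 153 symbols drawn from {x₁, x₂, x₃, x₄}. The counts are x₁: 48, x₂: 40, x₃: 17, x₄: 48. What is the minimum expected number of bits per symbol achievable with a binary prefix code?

2 bits/symbol

Probabilities are the counts divided by 153.
Repeatedly combine the two least-probable nodes; the expected code length is the sum of the merged weights.
merge 1/9 + 40/153 → 19/51
merge 16/51 + 16/51 → 32/51
merge 19/51 + 32/51 → 1
L = 19/51 + 32/51 + 1 = 2 bits/symbol.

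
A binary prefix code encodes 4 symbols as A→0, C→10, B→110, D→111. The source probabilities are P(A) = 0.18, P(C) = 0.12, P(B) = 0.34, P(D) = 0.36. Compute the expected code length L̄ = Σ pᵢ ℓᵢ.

2.52 bits/symbol

L̄ = Σ pᵢ·ℓᵢ = 0.18·1 + 0.12·2 + 0.34·3 + 0.36·3 = 2.52 bits/symbol.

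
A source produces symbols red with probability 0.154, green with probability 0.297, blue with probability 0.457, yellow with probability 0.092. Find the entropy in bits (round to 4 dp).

1.7688 bits

H = −Σ pᵢ log₂ pᵢ.
−0.154·log₂(0.154) = 0.4156
−0.297·log₂(0.297) = 0.5202
−0.457·log₂(0.457) = 0.5163
−0.092·log₂(0.092) = 0.3167
Sum ≈ 1.7688 → 1.7688 bits.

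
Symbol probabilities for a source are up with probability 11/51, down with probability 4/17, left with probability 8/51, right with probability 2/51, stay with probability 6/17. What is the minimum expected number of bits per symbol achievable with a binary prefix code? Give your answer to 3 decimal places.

2.196 bits/symbol

Repeatedly combine the two least-probable nodes; the expected code length is the sum of the merged weights.
merge 2/51 + 8/51 → 10/51
merge 10/51 + 11/51 → 7/17
merge 4/17 + 6/17 → 10/17
merge 7/17 + 10/17 → 1
L = 10/51 + 7/17 + 10/17 + 1 = 112/51 ≈ 2.196 bits/symbol.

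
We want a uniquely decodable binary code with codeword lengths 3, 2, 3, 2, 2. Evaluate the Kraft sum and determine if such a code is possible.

With common denominator 2^3 = 8: Σ 2^(−ℓᵢ) = 1/8 + 2/8 + 1/8 + 2/8 + 2/8 = 8/8 = 1.
Kraft's inequality requires Σ ≤ 1; here Σ = 1 ≤ 1, so such a prefix code exists.

1; yes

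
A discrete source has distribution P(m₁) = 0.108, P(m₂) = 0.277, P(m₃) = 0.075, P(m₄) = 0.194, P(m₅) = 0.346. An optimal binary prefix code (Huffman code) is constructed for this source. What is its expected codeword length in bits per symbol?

2.183 bits/symbol

Repeatedly combine the two least-probable nodes; the expected code length is the sum of the merged weights.
merge 3/40 + 27/250 → 183/1000
merge 183/1000 + 97/500 → 377/1000
merge 277/1000 + 173/500 → 623/1000
merge 377/1000 + 623/1000 → 1
L = 183/1000 + 377/1000 + 623/1000 + 1 = 2183/1000 = 2.183 bits/symbol.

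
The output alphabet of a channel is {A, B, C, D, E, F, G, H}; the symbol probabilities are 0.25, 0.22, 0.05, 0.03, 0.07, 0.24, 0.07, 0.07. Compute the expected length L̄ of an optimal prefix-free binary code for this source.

2.66 bits/symbol

Repeatedly combine the two least-probable nodes; the expected code length is the sum of the merged weights.
merge 3/100 + 1/20 → 2/25
merge 7/100 + 7/100 → 7/50
merge 7/100 + 2/25 → 3/20
merge 7/50 + 3/20 → 29/100
merge 11/50 + 6/25 → 23/50
merge 1/4 + 29/100 → 27/50
merge 23/50 + 27/50 → 1
L = 2/25 + 7/50 + 3/20 + 29/100 + 23/50 + 27/50 + 1 = 133/50 = 2.66 bits/symbol.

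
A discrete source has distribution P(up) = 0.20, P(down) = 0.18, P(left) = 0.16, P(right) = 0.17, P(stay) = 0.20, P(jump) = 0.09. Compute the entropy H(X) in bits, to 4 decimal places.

H = −Σ pᵢ log₂ pᵢ.
−0.20·log₂(0.20) = 0.4644
−0.18·log₂(0.18) = 0.4453
−0.16·log₂(0.16) = 0.4230
−0.17·log₂(0.17) = 0.4346
−0.20·log₂(0.20) = 0.4644
−0.09·log₂(0.09) = 0.3127
Sum ≈ 2.5443 → 2.5443 bits.

2.5443 bits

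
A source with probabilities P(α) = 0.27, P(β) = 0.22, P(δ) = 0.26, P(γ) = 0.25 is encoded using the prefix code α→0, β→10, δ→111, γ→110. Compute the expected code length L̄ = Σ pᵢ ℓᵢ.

2.24 bits/symbol

L̄ = Σ pᵢ·ℓᵢ = 0.27·1 + 0.22·2 + 0.26·3 + 0.25·3 = 2.24 bits/symbol.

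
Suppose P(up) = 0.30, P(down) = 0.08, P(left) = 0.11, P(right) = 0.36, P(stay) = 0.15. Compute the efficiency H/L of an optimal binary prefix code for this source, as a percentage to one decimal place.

Entropy H = −Σ p log₂ p ≈ 2.1040 bits.
Huffman merges: 2/25+11/100→19/100; 3/20+19/100→17/50; 3/10+17/50→16/25; 9/25+16/25→1. L = 217/100 ≈ 2.1700.
Efficiency = H/L = 2.1040/2.1700 = 97.0%.

97.0%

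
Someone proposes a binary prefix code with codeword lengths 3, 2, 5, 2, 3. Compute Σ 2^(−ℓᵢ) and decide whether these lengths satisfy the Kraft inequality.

0.78125; yes

With common denominator 2^5 = 32: Σ 2^(−ℓᵢ) = 4/32 + 8/32 + 1/32 + 8/32 + 4/32 = 25/32 = 0.78125.
Kraft's inequality requires Σ ≤ 1; here Σ = 0.78125 ≤ 1, so such a prefix code exists.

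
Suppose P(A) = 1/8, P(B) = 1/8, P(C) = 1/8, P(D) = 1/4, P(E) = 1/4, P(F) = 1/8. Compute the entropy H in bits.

2.5 bits

Each probability is a power of 1/2, so log₂(1/p) is an integer.
H = Σ p·log₂(1/p) = 1/8·3 + 1/8·3 + 1/8·3 + 1/4·2 + 1/4·2 + 1/8·3 = 2.5 bits.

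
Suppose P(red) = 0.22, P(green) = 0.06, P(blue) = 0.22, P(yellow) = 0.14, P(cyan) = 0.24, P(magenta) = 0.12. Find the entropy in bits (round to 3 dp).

2.463 bits

H = −Σ pᵢ log₂ pᵢ.
−0.22·log₂(0.22) = 0.4806
−0.06·log₂(0.06) = 0.2435
−0.22·log₂(0.22) = 0.4806
−0.14·log₂(0.14) = 0.3971
−0.24·log₂(0.24) = 0.4941
−0.12·log₂(0.12) = 0.3671
Sum ≈ 2.4630 → 2.463 bits.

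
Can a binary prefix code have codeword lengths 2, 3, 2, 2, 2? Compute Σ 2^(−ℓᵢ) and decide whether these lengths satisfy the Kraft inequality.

With common denominator 2^3 = 8: Σ 2^(−ℓᵢ) = 2/8 + 1/8 + 2/8 + 2/8 + 2/8 = 9/8 = 1.125.
Kraft's inequality requires Σ ≤ 1; here Σ = 1.125 > 1, so no such prefix code exists.

1.125; no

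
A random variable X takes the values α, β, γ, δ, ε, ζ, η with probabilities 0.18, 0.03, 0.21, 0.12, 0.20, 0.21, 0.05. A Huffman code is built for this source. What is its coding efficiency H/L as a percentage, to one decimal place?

97.4%

Entropy H = −Σ p log₂ p ≈ 2.5903 bits.
Huffman merges: 3/100+1/20→2/25; 2/25+3/25→1/5; 9/50+1/5→19/50; 1/5+21/100→41/100; 21/100+19/50→59/100; 41/100+59/100→1. L = 133/50 ≈ 2.6600.
Efficiency = H/L = 2.5903/2.6600 = 97.4%.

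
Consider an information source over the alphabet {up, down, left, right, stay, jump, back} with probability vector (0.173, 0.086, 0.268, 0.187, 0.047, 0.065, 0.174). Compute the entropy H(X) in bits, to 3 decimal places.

H = −Σ pᵢ log₂ pᵢ.
−0.173·log₂(0.173) = 0.4379
−0.086·log₂(0.086) = 0.3044
−0.268·log₂(0.268) = 0.5091
−0.187·log₂(0.187) = 0.4523
−0.047·log₂(0.047) = 0.2073
−0.065·log₂(0.065) = 0.2563
−0.174·log₂(0.174) = 0.4390
Sum ≈ 2.6064 → 2.606 bits.

2.606 bits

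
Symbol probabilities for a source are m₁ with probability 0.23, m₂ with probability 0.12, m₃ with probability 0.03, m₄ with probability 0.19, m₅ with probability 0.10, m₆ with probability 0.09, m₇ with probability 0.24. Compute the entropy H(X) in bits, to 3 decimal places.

H = −Σ pᵢ log₂ pᵢ.
−0.23·log₂(0.23) = 0.4877
−0.12·log₂(0.12) = 0.3671
−0.03·log₂(0.03) = 0.1518
−0.19·log₂(0.19) = 0.4552
−0.10·log₂(0.10) = 0.3322
−0.09·log₂(0.09) = 0.3127
−0.24·log₂(0.24) = 0.4941
Sum ≈ 2.6007 → 2.601 bits.

2.601 bits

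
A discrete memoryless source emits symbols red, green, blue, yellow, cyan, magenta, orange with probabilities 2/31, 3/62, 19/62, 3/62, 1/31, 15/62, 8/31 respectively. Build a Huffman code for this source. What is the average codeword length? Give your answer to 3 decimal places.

Repeatedly combine the two least-probable nodes; the expected code length is the sum of the merged weights.
merge 1/31 + 3/62 → 5/62
merge 3/62 + 2/31 → 7/62
merge 5/62 + 7/62 → 6/31
merge 6/31 + 15/62 → 27/62
merge 8/31 + 19/62 → 35/62
merge 27/62 + 35/62 → 1
L = 5/62 + 7/62 + 6/31 + 27/62 + 35/62 + 1 = 74/31 ≈ 2.387 bits/symbol.

2.387 bits/symbol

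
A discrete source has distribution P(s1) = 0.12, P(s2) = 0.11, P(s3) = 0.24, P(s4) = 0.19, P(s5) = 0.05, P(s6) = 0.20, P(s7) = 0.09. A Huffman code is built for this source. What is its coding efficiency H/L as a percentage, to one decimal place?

98.5%

Entropy H = −Σ p log₂ p ≈ 2.6599 bits.
Huffman merges: 1/20+9/100→7/50; 11/100+3/25→23/100; 7/50+19/100→33/100; 1/5+23/100→43/100; 6/25+33/100→57/100; 43/100+57/100→1. L = 27/10 ≈ 2.7000.
Efficiency = H/L = 2.6599/2.7000 = 98.5%.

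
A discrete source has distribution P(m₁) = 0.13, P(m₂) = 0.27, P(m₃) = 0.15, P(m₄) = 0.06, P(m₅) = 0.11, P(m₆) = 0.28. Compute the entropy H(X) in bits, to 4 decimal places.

H = −Σ pᵢ log₂ pᵢ.
−0.13·log₂(0.13) = 0.3826
−0.27·log₂(0.27) = 0.5100
−0.15·log₂(0.15) = 0.4105
−0.06·log₂(0.06) = 0.2435
−0.11·log₂(0.11) = 0.3503
−0.28·log₂(0.28) = 0.5142
Sum ≈ 2.4113 → 2.4113 bits.

2.4113 bits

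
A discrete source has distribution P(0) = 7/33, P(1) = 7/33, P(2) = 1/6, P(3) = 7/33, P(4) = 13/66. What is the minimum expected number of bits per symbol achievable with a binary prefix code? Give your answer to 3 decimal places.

2.364 bits/symbol

Repeatedly combine the two least-probable nodes; the expected code length is the sum of the merged weights.
merge 1/6 + 13/66 → 4/11
merge 7/33 + 7/33 → 14/33
merge 7/33 + 4/11 → 19/33
merge 14/33 + 19/33 → 1
L = 4/11 + 14/33 + 19/33 + 1 = 26/11 ≈ 2.364 bits/symbol.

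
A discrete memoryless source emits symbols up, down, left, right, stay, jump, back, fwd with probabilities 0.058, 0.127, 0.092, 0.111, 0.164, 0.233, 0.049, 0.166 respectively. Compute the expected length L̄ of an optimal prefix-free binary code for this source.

Repeatedly combine the two least-probable nodes; the expected code length is the sum of the merged weights.
merge 49/1000 + 29/500 → 107/1000
merge 23/250 + 107/1000 → 199/1000
merge 111/1000 + 127/1000 → 119/500
merge 41/250 + 83/500 → 33/100
merge 199/1000 + 233/1000 → 54/125
merge 119/500 + 33/100 → 71/125
merge 54/125 + 71/125 → 1
L = 107/1000 + 199/1000 + 119/500 + 33/100 + 54/125 + 71/125 + 1 = 1437/500 = 2.874 bits/symbol.

2.874 bits/symbol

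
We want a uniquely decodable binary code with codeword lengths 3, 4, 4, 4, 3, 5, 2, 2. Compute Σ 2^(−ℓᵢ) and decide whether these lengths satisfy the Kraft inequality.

With common denominator 2^5 = 32: Σ 2^(−ℓᵢ) = 4/32 + 2/32 + 2/32 + 2/32 + 4/32 + 1/32 + 8/32 + 8/32 = 31/32 = 0.96875.
Kraft's inequality requires Σ ≤ 1; here Σ = 0.96875 ≤ 1, so such a prefix code exists.

0.96875; yes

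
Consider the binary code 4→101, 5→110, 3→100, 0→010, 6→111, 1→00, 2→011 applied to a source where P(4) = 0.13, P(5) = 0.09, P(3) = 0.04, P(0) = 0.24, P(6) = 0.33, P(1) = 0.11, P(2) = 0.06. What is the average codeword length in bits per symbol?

L̄ = Σ pᵢ·ℓᵢ = 0.13·3 + 0.09·3 + 0.04·3 + 0.24·3 + 0.33·3 + 0.11·2 + 0.06·3 = 2.89 bits/symbol.

2.89 bits/symbol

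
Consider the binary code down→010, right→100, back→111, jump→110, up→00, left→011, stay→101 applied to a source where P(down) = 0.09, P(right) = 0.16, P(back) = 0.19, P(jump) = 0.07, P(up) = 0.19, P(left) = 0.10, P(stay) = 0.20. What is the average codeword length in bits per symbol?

L̄ = Σ pᵢ·ℓᵢ = 0.09·3 + 0.16·3 + 0.19·3 + 0.07·3 + 0.19·2 + 0.10·3 + 0.20·3 = 2.81 bits/symbol.

2.81 bits/symbol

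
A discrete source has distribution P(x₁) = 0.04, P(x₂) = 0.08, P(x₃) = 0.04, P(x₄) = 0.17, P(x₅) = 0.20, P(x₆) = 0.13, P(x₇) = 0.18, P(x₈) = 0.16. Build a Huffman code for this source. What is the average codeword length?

Repeatedly combine the two least-probable nodes; the expected code length is the sum of the merged weights.
merge 1/25 + 1/25 → 2/25
merge 2/25 + 2/25 → 4/25
merge 13/100 + 4/25 → 29/100
merge 4/25 + 17/100 → 33/100
merge 9/50 + 1/5 → 19/50
merge 29/100 + 33/100 → 31/50
merge 19/50 + 31/50 → 1
L = 2/25 + 4/25 + 29/100 + 33/100 + 19/50 + 31/50 + 1 = 143/50 = 2.86 bits/symbol.

2.86 bits/symbol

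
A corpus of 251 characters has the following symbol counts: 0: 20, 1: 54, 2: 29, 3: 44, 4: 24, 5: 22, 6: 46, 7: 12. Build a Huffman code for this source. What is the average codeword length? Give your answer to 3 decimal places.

2.912 bits/symbol

Probabilities are the counts divided by 251.
Repeatedly combine the two least-probable nodes; the expected code length is the sum of the merged weights.
merge 12/251 + 20/251 → 32/251
merge 22/251 + 24/251 → 46/251
merge 29/251 + 32/251 → 61/251
merge 44/251 + 46/251 → 90/251
merge 46/251 + 54/251 → 100/251
merge 61/251 + 90/251 → 151/251
merge 100/251 + 151/251 → 1
L = 32/251 + 46/251 + 61/251 + 90/251 + 100/251 + 151/251 + 1 = 731/251 ≈ 2.912 bits/symbol.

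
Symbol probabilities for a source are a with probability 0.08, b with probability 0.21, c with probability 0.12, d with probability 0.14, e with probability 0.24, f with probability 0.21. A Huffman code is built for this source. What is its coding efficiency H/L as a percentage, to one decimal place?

98.2%

Entropy H = −Σ p log₂ p ≈ 2.4955 bits.
Huffman merges: 2/25+3/25→1/5; 7/50+1/5→17/50; 21/100+21/100→21/50; 6/25+17/50→29/50; 21/50+29/50→1. L = 127/50 ≈ 2.5400.
Efficiency = H/L = 2.4955/2.5400 = 98.2%.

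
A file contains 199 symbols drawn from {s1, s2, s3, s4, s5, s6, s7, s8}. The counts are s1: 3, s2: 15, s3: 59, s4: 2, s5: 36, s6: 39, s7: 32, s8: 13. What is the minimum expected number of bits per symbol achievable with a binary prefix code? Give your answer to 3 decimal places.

Probabilities are the counts divided by 199.
Repeatedly combine the two least-probable nodes; the expected code length is the sum of the merged weights.
merge 2/199 + 3/199 → 5/199
merge 5/199 + 13/199 → 18/199
merge 15/199 + 18/199 → 33/199
merge 32/199 + 33/199 → 65/199
merge 36/199 + 39/199 → 75/199
merge 59/199 + 65/199 → 124/199
merge 75/199 + 124/199 → 1
L = 5/199 + 18/199 + 33/199 + 65/199 + 75/199 + 124/199 + 1 = 519/199 ≈ 2.608 bits/symbol.

2.608 bits/symbol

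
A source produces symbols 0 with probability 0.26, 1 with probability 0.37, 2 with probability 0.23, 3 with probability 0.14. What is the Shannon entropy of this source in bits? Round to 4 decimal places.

H = −Σ pᵢ log₂ pᵢ.
−0.26·log₂(0.26) = 0.5053
−0.37·log₂(0.37) = 0.5307
−0.23·log₂(0.23) = 0.4877
−0.14·log₂(0.14) = 0.3971
Sum ≈ 1.9208 → 1.9208 bits.

1.9208 bits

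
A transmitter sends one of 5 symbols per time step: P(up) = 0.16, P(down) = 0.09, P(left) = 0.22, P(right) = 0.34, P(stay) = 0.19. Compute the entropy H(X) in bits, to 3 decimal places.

H = −Σ pᵢ log₂ pᵢ.
−0.16·log₂(0.16) = 0.4230
−0.09·log₂(0.09) = 0.3127
−0.22·log₂(0.22) = 0.4806
−0.34·log₂(0.34) = 0.5292
−0.19·log₂(0.19) = 0.4552
Sum ≈ 2.2006 → 2.201 bits.

2.201 bits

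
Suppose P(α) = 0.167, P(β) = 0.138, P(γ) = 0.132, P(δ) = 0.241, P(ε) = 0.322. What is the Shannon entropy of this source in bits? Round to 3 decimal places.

2.232 bits

H = −Σ pᵢ log₂ pᵢ.
−0.167·log₂(0.167) = 0.4312
−0.138·log₂(0.138) = 0.3943
−0.132·log₂(0.132) = 0.3856
−0.241·log₂(0.241) = 0.4947
−0.322·log₂(0.322) = 0.5264
Sum ≈ 2.2323 → 2.232 bits.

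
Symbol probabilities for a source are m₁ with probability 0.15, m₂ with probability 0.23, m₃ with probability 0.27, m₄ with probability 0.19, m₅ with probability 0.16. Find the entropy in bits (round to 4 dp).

2.2865 bits

H = −Σ pᵢ log₂ pᵢ.
−0.15·log₂(0.15) = 0.4105
−0.23·log₂(0.23) = 0.4877
−0.27·log₂(0.27) = 0.5100
−0.19·log₂(0.19) = 0.4552
−0.16·log₂(0.16) = 0.4230
Sum ≈ 2.2865 → 2.2865 bits.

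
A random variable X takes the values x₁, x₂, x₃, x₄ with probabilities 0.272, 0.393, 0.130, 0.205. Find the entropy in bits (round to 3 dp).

1.892 bits

H = −Σ pᵢ log₂ pᵢ.
−0.272·log₂(0.272) = 0.5109
−0.393·log₂(0.393) = 0.5295
−0.130·log₂(0.130) = 0.3826
−0.205·log₂(0.205) = 0.4687
Sum ≈ 1.8918 → 1.892 bits.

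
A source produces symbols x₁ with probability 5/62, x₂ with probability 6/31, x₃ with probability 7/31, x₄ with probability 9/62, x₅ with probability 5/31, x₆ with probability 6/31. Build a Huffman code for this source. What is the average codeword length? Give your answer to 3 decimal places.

2.581 bits/symbol

Repeatedly combine the two least-probable nodes; the expected code length is the sum of the merged weights.
merge 5/62 + 9/62 → 7/31
merge 5/31 + 6/31 → 11/31
merge 6/31 + 7/31 → 13/31
merge 7/31 + 11/31 → 18/31
merge 13/31 + 18/31 → 1
L = 7/31 + 11/31 + 13/31 + 18/31 + 1 = 80/31 ≈ 2.581 bits/symbol.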